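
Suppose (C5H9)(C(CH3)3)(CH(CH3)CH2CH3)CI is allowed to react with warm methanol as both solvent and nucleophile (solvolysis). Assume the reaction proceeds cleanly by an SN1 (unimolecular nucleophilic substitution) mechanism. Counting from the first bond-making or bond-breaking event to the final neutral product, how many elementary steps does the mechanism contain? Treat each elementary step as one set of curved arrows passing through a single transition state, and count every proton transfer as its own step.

Step 1: The C–I bond breaks with both electrons going to the iodide; I⁻ leaves and a tertiary carbocation remains.
(No 1,2-shift: no single shift to an adjacent carbon would give a more stable cation.)
Step 2: Nucleophilic capture: the oxygen of CH3OH bonds to the cationic carbon, producing an oxonium-ion intermediate.
Step 3: Proton transfer from the O–H of the oxonium ion to a solvent molecule delivers the neutral ether.
Total: 3 elementary steps.

3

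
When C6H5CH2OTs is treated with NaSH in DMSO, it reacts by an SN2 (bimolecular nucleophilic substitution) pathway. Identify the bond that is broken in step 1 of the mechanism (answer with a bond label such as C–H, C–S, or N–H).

Step 1: Backside attack by HS⁻ on the carbon bearing the tosylate: the new C–S bond forms as the C–O bond breaks, with Walden inversion at carbon.
The bond broken in this step is the C–O bond.

C–O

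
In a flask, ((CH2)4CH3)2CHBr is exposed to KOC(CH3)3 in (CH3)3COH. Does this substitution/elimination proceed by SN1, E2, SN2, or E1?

E2

Conditions: a strong/bulky base with a secondary substrate bearing a β-hydrogen.
These conditions are the textbook signature of the E2 pathway.
A strong (often hindered) base removes a β-H in concert with loss of the leaving group — bimolecular elimination.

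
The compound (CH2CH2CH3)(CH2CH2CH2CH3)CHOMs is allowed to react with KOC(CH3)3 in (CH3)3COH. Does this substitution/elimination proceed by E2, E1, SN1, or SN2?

E2

Conditions: a strong/bulky base with a secondary substrate bearing a β-hydrogen.
These conditions are the textbook signature of the E2 pathway.
A strong (often hindered) base removes a β-H in concert with loss of the leaving group — bimolecular elimination.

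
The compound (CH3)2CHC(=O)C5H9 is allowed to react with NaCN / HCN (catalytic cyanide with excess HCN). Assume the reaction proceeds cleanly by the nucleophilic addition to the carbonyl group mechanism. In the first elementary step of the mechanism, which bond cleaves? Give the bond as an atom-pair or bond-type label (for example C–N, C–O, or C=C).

Step 1: A lone pair / filled orbital on CN⁻ attacks the electrophilic carbonyl carbon; the π(C=O) electrons shift onto oxygen, producing a tetrahedral alkoxide intermediate.
The bond broken in this step is the π(C=O) bond.

π(C=O)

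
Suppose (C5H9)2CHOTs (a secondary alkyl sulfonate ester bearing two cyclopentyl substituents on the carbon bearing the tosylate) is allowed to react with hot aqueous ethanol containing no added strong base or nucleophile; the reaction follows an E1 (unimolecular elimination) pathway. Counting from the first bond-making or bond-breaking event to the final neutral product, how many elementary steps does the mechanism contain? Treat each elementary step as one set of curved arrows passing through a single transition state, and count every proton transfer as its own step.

3

Step 1: Ionisation: the C–O σ-bond cleaves heterolytically; both bonding electrons depart with TsO⁻, leaving a secondary carbocation at the α-carbon.
Step 2: Carbocation rearrangement: a 1,2-hydride shift from the adjacent cyclopentyl carbon converts the initially-formed secondary cation into the more stable tertiary cation.
Step 3: A water (or ethanol) molecule (solvent) deprotonates a β-carbon; as the C–H bond breaks, those electrons form the new alkene π bond.
Total: 3 elementary steps.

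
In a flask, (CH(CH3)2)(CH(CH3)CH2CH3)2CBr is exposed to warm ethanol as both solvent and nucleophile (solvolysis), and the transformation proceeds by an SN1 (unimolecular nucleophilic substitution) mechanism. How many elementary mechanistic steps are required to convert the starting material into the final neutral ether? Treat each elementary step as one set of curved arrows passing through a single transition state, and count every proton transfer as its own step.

3

Step 1: Rate-determining heterolysis of the C–Br bond gives Br⁻ and a tertiary carbocation.
(No 1,2-shift: no single shift to an adjacent carbon would give a more stable cation.)
Step 2: A lone pair on the oxygen of CH3CH2OH attacks the carbocation, forming a new C–O σ-bond and an oxonium ion.
Step 3: Proton transfer from the O–H of the oxonium ion to a solvent molecule delivers the neutral ether.
Total: 3 elementary steps.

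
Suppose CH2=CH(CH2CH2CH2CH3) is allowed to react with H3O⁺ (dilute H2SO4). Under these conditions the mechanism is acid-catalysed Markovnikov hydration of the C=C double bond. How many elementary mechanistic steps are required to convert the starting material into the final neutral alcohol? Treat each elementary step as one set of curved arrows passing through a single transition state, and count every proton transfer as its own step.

Step 1: Protonation of the alkene by H3O⁺: the π bond acts as the nucleophile and picks up H⁺, giving the more stable (Markovnikov) secondary carbocation. H2O is released.
(No 1,2-shift: no single shift to an adjacent carbon would give a more stable cation.)
Step 2: Water acts as the nucleophile: an oxygen lone pair bonds to the cationic carbon, giving an oxonium-ion intermediate.
Step 3: H2O removes a proton from the oxonium oxygen, regenerating H3O⁺ and giving the neutral alcohol.
Total: 3 elementary steps.

3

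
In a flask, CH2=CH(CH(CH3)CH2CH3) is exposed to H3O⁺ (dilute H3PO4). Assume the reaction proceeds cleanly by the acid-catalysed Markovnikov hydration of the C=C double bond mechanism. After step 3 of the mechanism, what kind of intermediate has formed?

oxonium ion

Step 1: Electrophilic addition begins with the π(C=C) electrons forming a bond to the proton of H3O⁺. Following Markovnikov's rule, the resulting cation is secondary. H2O is released.
Step 2: Carbocation rearrangement: a 1,2-hydride shift from the adjacent sec-butyl carbon converts the initially-formed secondary cation into the more stable tertiary cation.
Step 3: A lone pair on the oxygen of H2O attacks the carbocation, forming a C–O bond and an oxonium ion (a protonated alcohol).
After step 3 the species present is an oxonium ion.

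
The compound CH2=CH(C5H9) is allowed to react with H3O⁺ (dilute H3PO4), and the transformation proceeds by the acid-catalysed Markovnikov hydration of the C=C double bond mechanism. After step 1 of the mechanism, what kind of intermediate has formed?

Step 1: Protonation of the alkene by H3O⁺: the π bond acts as the nucleophile and picks up H⁺, giving the more stable (Markovnikov) secondary carbocation. H2O is released.
After step 1 the species present is a secondary carbocation.

secondary carbocation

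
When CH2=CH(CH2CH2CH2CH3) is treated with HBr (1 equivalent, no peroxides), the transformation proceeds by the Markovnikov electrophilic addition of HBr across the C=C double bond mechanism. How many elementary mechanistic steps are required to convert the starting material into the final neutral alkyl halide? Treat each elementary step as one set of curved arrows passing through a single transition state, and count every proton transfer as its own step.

2

Step 1: Electrophilic addition begins with the π(C=C) electrons forming a bond to the proton of HBr. Following Markovnikov's rule, the resulting cation is secondary. The H–Br bond breaks heterolytically, releasing Br⁻.
(No 1,2-shift: no single shift to an adjacent carbon would give a more stable cation.)
Step 2: Br⁻ captures the cation: a lone pair on Br⁻ fills the empty p orbital, producing the alkyl halide product.
Total: 2 elementary steps.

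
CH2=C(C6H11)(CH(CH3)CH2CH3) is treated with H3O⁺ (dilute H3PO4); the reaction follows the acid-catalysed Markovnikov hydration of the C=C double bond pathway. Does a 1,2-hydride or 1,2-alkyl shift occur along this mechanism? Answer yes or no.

no

The first-formed carbocation is tertiary.
No single 1,2-shift to an adjacent carbon would produce a more-substituted cation than the one already present, so no rearrangement occurs.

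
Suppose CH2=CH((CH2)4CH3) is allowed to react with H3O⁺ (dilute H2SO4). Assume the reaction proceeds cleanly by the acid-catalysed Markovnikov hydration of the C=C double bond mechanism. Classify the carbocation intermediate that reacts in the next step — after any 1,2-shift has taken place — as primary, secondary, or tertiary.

secondary

Step 1: The π electrons of the C=C bond attack a proton of H3O⁺; Markovnikov addition places the new C–H on the less-substituted alkene carbon, so the positive charge ends up on the more-substituted carbon — a secondary carbocation. H2O is released.
No single 1,2-shift to an adjacent carbon would give a more-substituted cation, so no rearrangement occurs.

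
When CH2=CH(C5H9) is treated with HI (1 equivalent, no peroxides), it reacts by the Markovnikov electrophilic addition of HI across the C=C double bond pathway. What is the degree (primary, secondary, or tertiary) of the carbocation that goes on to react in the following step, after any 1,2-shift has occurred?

tertiary

Step 1: The π electrons of the C=C bond attack a proton of HI; Markovnikov addition places the new C–H on the less-substituted alkene carbon, so the positive charge ends up on the more-substituted carbon — a secondary carbocation. The H–I bond breaks heterolytically, releasing I⁻.
Step 2: Carbocation rearrangement: a 1,2-hydride shift from the adjacent cyclopentyl carbon converts the initially-formed secondary cation into the more stable tertiary cation.
The cation rearranges from secondary to tertiary via a 1,2-hydride shift from the adjacent cyclopentyl carbon; the tertiary cation is what reacts next.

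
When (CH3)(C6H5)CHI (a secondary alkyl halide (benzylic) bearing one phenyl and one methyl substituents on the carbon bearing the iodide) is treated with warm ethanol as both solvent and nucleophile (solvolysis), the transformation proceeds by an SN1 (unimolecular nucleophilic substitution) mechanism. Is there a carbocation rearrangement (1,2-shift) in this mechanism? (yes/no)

The first-formed carbocation is secondary.
No single 1,2-shift to an adjacent carbon would produce a more-substituted cation than the one already present, so no rearrangement occurs.

no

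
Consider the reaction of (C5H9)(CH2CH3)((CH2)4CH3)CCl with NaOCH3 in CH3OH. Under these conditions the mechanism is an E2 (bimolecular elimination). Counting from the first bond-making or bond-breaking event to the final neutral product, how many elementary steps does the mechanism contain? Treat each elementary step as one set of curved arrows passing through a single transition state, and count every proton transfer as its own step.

1

Step 1: Concerted anti-periplanar elimination: CH3O⁻ abstracts a β-H while Cl⁻ leaves, and the C–H electrons become the new C=C π bond — all in a single transition state.
Total: 1 elementary step.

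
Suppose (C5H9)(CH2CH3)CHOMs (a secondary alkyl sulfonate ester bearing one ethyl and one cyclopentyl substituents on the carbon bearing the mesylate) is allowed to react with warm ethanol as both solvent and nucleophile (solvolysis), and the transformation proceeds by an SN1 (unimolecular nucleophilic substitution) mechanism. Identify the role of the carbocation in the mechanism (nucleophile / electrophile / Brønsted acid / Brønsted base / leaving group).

Step 3: CH3CH2OH donates an oxygen lone pair into the empty p orbital of the cation, giving a protonated ether (an oxonium ion).
The carbocation accepts an electron pair into an empty or π* orbital — it is the electrophile.

electrophile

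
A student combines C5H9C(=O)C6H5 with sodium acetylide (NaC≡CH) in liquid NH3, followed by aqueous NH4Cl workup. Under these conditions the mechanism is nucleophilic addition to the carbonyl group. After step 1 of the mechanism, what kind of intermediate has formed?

Step 1: A lone pair / filled orbital on HC≡C⁻ attacks the electrophilic carbonyl carbon; the π(C=O) electrons shift onto oxygen, producing a tetrahedral alkoxide intermediate.
After step 1 the species present is a tetrahedral alkoxide intermediate.

tetrahedral alkoxide intermediate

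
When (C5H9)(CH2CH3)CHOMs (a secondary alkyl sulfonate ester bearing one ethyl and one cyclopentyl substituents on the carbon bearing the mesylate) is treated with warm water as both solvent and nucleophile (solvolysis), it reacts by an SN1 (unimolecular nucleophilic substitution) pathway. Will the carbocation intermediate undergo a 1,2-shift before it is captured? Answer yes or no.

The first-formed carbocation is secondary.
The adjacent cyclopentyl carbon already bears 2 other carbon substituents and has a hydrogen to migrate; after a 1,2-hydride shift from that carbon the positive charge sits on a tertiary centre.
Tertiary is more stable than secondary, so the shift occurs.

yes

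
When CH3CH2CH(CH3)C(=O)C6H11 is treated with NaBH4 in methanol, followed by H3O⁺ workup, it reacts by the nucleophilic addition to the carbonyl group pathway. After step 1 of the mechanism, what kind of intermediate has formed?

tetrahedral alkoxide intermediate

Step 1: H⁻ (delivered from BH4⁻) attacks the sp² carbonyl carbon; the C=O π bond breaks and the electrons end up as a lone pair on the alkoxide oxygen of the tetrahedral intermediate.
After step 1 the species present is a tetrahedral alkoxide intermediate.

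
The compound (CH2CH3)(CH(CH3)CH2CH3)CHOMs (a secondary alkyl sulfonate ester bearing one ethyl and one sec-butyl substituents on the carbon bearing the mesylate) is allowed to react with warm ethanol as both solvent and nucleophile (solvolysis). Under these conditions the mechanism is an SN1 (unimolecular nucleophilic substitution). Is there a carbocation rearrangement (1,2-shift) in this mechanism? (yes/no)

The first-formed carbocation is secondary.
The adjacent sec-butyl carbon already bears 2 other carbon substituents and has a hydrogen to migrate; after a 1,2-hydride shift from that carbon the positive charge sits on a tertiary centre.
Tertiary is more stable than secondary, so the shift occurs.

yes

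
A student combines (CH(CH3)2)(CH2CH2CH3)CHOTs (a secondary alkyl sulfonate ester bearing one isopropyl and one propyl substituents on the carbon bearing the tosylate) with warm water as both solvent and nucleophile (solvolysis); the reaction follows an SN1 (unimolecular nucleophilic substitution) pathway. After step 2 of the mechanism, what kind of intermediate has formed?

tertiary carbocation

Step 1: The C–O bond breaks with both electrons going to the tosylate; TsO⁻ leaves and a secondary carbocation remains.
Step 2: A hydride (H with its bonding pair) migrates from the adjacent isopropyl carbon to the cationic centre — a 1,2-hydride shift — upgrading the secondary cation to a tertiary one.
After step 2 the species present is a tertiary carbocation.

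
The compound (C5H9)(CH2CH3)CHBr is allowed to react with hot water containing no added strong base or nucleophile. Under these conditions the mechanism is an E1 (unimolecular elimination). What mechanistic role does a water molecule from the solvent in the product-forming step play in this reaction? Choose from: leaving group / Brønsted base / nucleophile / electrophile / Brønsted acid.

Brønsted base

Step 3: A water molecule (solvent) deprotonates a β-carbon; as the C–H bond breaks, those electrons form the new alkene π bond.
A water molecule from the solvent in the product-forming step accepts a proton in a proton-transfer step — a Brønsted base.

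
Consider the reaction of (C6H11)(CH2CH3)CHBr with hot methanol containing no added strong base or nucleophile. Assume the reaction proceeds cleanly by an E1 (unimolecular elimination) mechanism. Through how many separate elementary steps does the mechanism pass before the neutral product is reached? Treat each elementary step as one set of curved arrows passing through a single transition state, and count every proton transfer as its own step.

Step 1: The C–Br bond breaks with both electrons going to the bromide; Br⁻ leaves and a secondary carbocation remains.
Step 2: A 1,2-hydride shift from the adjacent cyclohexyl carbon moves the positive charge from the secondary centre to an adjacent carbon, generating a more stable tertiary carbocation.
Step 3: Loss of a β-proton to a methanol molecule of the solvent: the C–H bonding pair collapses toward the cationic carbon to form the C=C π bond, yielding the alkene.
Total: 3 elementary steps.

3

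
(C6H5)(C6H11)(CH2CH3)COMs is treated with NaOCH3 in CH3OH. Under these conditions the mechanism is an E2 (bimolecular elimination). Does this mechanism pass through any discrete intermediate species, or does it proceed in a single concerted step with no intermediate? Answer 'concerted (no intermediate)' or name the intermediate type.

concerted (no intermediate)

In one step, CH3O⁻ pulls off a β-proton, the C–O bond cleaves, and a C=C double bond forms between the α- and β-carbons (E2, anti elimination).
All bond changes occur in one transition state; no discrete intermediate is formed.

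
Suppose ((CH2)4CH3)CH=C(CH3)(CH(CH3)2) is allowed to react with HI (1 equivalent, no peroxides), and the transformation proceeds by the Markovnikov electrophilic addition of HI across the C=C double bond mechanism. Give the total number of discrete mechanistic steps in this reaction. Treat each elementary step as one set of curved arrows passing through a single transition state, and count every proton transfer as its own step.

2

Step 1: Protonation of the alkene by HI: the π bond acts as the nucleophile and picks up H⁺, giving the more stable (Markovnikov) tertiary carbocation. The H–I bond breaks heterolytically, releasing I⁻.
(No 1,2-shift: no single shift to an adjacent carbon would give a more stable cation.)
Step 2: Nucleophilic attack by I⁻ on the carbocation completes the addition, giving R–I.
Total: 2 elementary steps.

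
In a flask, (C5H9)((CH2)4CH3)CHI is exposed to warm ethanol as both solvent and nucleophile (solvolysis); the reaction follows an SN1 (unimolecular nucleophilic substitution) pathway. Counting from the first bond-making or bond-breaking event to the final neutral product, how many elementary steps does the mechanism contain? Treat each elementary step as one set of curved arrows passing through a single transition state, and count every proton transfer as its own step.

Step 1: The C–I bond breaks with both electrons going to the iodide; I⁻ leaves and a secondary carbocation remains.
Step 2: A 1,2-hydride shift from the adjacent cyclopentyl carbon moves the positive charge from the secondary centre to an adjacent carbon, generating a more stable tertiary carbocation.
Step 3: A lone pair on the oxygen of CH3CH2OH attacks the carbocation, forming a new C–O σ-bond and an oxonium ion.
Step 4: Proton transfer from the O–H of the oxonium ion to a solvent molecule delivers the neutral ether.
Total: 4 elementary steps.

4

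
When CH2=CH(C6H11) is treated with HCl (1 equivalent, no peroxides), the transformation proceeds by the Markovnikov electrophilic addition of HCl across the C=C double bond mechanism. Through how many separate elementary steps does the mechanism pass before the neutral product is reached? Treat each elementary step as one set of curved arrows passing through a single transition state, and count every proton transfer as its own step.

3

Step 1: The π electrons of the C=C bond attack a proton of HCl; Markovnikov addition places the new C–H on the less-substituted alkene carbon, so the positive charge ends up on the more-substituted carbon — a secondary carbocation. The H–Cl bond breaks heterolytically, releasing Cl⁻.
Step 2: Carbocation rearrangement: a 1,2-hydride shift from the adjacent cyclohexyl carbon converts the initially-formed secondary cation into the more stable tertiary cation.
Step 3: The Cl⁻ anion donates a lone pair to the carbocation, forming the new C–Cl σ-bond and giving the neutral alkyl halide.
Total: 3 elementary steps.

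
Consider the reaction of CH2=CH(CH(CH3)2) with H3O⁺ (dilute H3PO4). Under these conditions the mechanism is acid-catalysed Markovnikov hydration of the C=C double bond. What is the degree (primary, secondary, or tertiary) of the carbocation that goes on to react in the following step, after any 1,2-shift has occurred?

Step 1: The π electrons of the C=C bond attack a proton of H3O⁺; Markovnikov addition places the new C–H on the less-substituted alkene carbon, so the positive charge ends up on the more-substituted carbon — a secondary carbocation. H2O is released.
Step 2: Carbocation rearrangement: a 1,2-hydride shift from the adjacent isopropyl carbon converts the initially-formed secondary cation into the more stable tertiary cation.
The cation rearranges from secondary to tertiary via a 1,2-hydride shift from the adjacent isopropyl carbon; the tertiary cation is what reacts next.

tertiary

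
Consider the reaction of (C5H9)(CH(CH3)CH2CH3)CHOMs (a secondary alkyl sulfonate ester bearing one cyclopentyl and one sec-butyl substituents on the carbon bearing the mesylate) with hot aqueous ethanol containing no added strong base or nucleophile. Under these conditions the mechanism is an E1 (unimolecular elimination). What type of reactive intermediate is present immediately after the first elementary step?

secondary carbocation

Step 1: Ionisation: the C–O σ-bond cleaves heterolytically; both bonding electrons depart with MsO⁻, leaving a secondary carbocation at the α-carbon.
After step 1 the species present is a secondary carbocation.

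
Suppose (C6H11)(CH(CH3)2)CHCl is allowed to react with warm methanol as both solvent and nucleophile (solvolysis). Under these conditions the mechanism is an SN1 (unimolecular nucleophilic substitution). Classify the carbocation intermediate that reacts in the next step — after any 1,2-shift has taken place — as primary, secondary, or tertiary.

tertiary

Step 1: Rate-determining heterolysis of the C–Cl bond gives Cl⁻ and a secondary carbocation.
Step 2: A 1,2-hydride shift from the adjacent isopropyl carbon moves the positive charge from the secondary centre to an adjacent carbon, generating a more stable tertiary carbocation.
The cation rearranges from secondary to tertiary via a 1,2-hydride shift from the adjacent isopropyl carbon; the tertiary cation is what reacts next.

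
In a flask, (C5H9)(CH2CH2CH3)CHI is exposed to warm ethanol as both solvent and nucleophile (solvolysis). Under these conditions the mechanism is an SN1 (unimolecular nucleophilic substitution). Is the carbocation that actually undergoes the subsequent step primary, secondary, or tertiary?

tertiary

Step 1: Rate-determining heterolysis of the C–I bond gives I⁻ and a secondary carbocation.
Step 2: Carbocation rearrangement: a 1,2-hydride shift from the adjacent cyclopentyl carbon converts the initially-formed secondary cation into the more stable tertiary cation.
The cation rearranges from secondary to tertiary via a 1,2-hydride shift from the adjacent cyclopentyl carbon; the tertiary cation is what reacts next.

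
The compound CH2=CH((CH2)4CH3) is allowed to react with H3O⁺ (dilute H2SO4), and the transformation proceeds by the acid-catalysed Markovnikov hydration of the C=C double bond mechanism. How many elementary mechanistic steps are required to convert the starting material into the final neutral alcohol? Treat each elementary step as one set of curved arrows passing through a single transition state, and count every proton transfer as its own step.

3

Step 1: The π electrons of the C=C bond attack a proton of H3O⁺; Markovnikov addition places the new C–H on the less-substituted alkene carbon, so the positive charge ends up on the more-substituted carbon — a secondary carbocation. H2O is released.
(No 1,2-shift: no single shift to an adjacent carbon would give a more stable cation.)
Step 2: A lone pair on the oxygen of H2O attacks the carbocation, forming a C–O bond and an oxonium ion (a protonated alcohol).
Step 3: Proton transfer from the O–H of the oxonium ion to H2O completes the catalytic cycle and yields the alcohol.
Total: 3 elementary steps.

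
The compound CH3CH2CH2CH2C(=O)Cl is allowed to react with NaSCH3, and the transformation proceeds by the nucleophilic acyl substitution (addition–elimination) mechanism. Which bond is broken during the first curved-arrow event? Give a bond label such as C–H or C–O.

π(C=O)

Step 1: A lone pair on the S of CH3S⁻ attacks the electrophilic acyl carbon; the π(C=O) electrons move onto oxygen, giving a tetrahedral intermediate.
The bond broken in this step is the π(C=O) bond.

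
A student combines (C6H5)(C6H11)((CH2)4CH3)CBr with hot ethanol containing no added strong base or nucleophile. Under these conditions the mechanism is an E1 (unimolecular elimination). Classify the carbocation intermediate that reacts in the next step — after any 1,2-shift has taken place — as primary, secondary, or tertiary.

Step 1: Rate-determining heterolysis of the C–Br bond gives Br⁻ and a tertiary carbocation.
No single 1,2-shift to an adjacent carbon would give a more-substituted cation, so no rearrangement occurs.

tertiary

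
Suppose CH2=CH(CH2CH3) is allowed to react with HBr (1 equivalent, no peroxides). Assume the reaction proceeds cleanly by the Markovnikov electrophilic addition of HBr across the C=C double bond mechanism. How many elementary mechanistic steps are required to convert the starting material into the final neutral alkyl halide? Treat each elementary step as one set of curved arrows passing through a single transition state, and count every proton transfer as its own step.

Step 1: Electrophilic addition begins with the π(C=C) electrons forming a bond to the proton of HBr. Following Markovnikov's rule, the resulting cation is secondary. The H–Br bond breaks heterolytically, releasing Br⁻.
(No 1,2-shift: no single shift to an adjacent carbon would give a more stable cation.)
Step 2: Nucleophilic attack by Br⁻ on the carbocation completes the addition, giving R–Br.
Total: 2 elementary steps.

2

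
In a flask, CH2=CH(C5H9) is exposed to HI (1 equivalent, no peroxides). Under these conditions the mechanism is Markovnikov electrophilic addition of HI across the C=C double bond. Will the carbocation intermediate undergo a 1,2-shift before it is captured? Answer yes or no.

yes

The first-formed carbocation is secondary.
The adjacent cyclopentyl carbon already bears 2 other carbon substituents and has a hydrogen to migrate; after a 1,2-hydride shift from that carbon the positive charge sits on a tertiary centre.
Tertiary is more stable than secondary, so the shift occurs.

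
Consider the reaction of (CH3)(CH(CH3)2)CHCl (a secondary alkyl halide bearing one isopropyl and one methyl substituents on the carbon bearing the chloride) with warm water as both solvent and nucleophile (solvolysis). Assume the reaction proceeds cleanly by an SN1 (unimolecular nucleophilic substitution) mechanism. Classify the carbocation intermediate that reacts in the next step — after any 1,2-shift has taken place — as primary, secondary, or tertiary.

Step 1: The C–Cl bond breaks with both electrons going to the chloride; Cl⁻ leaves and a secondary carbocation remains.
Step 2: A hydride (H with its bonding pair) migrates from the adjacent isopropyl carbon to the cationic centre — a 1,2-hydride shift — upgrading the secondary cation to a tertiary one.
The cation rearranges from secondary to tertiary via a 1,2-hydride shift from the adjacent isopropyl carbon; the tertiary cation is what reacts next.

tertiary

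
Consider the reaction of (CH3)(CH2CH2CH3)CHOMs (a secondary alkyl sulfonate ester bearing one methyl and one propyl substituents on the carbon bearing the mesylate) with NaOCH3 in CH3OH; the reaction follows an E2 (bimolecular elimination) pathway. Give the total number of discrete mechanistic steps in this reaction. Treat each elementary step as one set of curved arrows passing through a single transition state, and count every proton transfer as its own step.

1

Step 1: Concerted anti-periplanar elimination: CH3O⁻ abstracts a β-H while MsO⁻ leaves, and the C–H electrons become the new C=C π bond — all in a single transition state.
Total: 1 elementary step.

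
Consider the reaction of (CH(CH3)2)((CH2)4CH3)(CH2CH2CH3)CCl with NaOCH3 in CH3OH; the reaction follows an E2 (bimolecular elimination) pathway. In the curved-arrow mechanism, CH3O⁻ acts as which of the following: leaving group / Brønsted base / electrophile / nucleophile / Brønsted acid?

Step 1: In one step, CH3O⁻ pulls off a β-proton, the C–Cl bond cleaves, and a C=C double bond forms between the α- and β-carbons (E2, anti elimination).
CH3O⁻ accepts a proton in a proton-transfer step — a Brønsted base.

Brønsted base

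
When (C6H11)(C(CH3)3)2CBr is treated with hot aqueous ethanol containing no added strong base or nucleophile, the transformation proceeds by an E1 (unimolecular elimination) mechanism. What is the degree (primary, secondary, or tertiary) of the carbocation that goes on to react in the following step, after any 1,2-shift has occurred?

tertiary

Step 1: Rate-determining heterolysis of the C–Br bond gives Br⁻ and a tertiary carbocation.
No single 1,2-shift to an adjacent carbon would give a more-substituted cation, so no rearrangement occurs.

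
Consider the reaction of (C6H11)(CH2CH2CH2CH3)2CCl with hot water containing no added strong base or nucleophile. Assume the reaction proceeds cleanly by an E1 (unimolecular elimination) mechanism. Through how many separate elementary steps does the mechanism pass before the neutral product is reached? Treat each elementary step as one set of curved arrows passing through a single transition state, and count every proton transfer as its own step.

2

Step 1: The C–Cl bond breaks with both electrons going to the chloride; Cl⁻ leaves and a tertiary carbocation remains.
(No 1,2-shift: no single shift to an adjacent carbon would give a more stable cation.)
Step 2: Loss of a β-proton to a water molecule of the solvent: the C–H bonding pair collapses toward the cationic carbon to form the C=C π bond, yielding the alkene.
Total: 2 elementary steps.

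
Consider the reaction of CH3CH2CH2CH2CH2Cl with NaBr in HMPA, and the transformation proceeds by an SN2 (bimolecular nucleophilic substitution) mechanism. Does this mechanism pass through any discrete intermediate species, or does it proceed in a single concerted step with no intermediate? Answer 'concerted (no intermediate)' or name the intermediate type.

Br⁻ attacks the back face of the α-carbon while Cl⁻ departs with the C–Cl bonding pair — a single concerted displacement through a pentacoordinate transition state.
All bond changes occur in one transition state; no discrete intermediate is formed.

concerted (no intermediate)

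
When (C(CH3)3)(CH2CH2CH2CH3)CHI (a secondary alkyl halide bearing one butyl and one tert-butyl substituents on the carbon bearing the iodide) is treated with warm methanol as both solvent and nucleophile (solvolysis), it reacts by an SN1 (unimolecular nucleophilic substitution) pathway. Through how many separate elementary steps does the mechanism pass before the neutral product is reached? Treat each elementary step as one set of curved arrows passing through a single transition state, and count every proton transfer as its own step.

Step 1: Unassisted departure of I⁻ (taking the C–I bonding pair) generates a secondary carbocation.
Step 2: A 1,2-methyl shift from the adjacent tert-butyl carbon moves the positive charge from the secondary centre to an adjacent carbon, generating a more stable tertiary carbocation.
Step 3: CH3OH donates an oxygen lone pair into the empty p orbital of the cation, giving a protonated ether (an oxonium ion).
Step 4: A second solvent molecule removes the proton on oxygen, giving the neutral ether product.
Total: 4 elementary steps.

4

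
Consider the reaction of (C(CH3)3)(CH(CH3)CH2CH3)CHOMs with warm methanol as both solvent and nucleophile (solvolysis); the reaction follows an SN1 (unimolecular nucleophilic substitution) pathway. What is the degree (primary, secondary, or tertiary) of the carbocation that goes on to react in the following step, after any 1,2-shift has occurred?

Step 1: Rate-determining heterolysis of the C–O bond gives MsO⁻ and a secondary carbocation.
Step 2: A hydride (H with its bonding pair) migrates from the adjacent sec-butyl carbon to the cationic centre — a 1,2-hydride shift — upgrading the secondary cation to a tertiary one.
The cation rearranges from secondary to tertiary via a 1,2-hydride shift from the adjacent sec-butyl carbon; the tertiary cation is what reacts next.

tertiary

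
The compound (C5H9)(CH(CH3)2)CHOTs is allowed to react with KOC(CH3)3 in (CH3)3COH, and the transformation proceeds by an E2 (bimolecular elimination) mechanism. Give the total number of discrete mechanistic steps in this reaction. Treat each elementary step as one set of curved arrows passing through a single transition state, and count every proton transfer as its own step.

1

Step 1: The strong base (CH3)3CO⁻ removes a β-hydrogen; in the same concerted event the electrons of the breaking C–H bond form the new π(C=C) bond and the C–O σ-bond breaks, expelling TsO⁻. Anti-periplanar geometry; one transition state.
Total: 1 elementary step.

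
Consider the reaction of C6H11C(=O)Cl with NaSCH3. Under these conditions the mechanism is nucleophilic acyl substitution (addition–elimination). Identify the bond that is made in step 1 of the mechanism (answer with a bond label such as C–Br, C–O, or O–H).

Step 1: Nucleophilic addition of CH3S⁻ to the acyl carbon breaks the π(C=O) bond and yields a tetrahedral, anionic intermediate.
The bond formed in this step is the C–S bond.

C–S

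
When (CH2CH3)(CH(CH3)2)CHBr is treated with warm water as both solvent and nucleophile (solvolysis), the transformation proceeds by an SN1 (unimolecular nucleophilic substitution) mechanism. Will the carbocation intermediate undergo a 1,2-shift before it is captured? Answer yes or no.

The first-formed carbocation is secondary.
The adjacent isopropyl carbon already bears 2 other carbon substituents and has a hydrogen to migrate; after a 1,2-hydride shift from that carbon the positive charge sits on a tertiary centre.
Tertiary is more stable than secondary, so the shift occurs.

yes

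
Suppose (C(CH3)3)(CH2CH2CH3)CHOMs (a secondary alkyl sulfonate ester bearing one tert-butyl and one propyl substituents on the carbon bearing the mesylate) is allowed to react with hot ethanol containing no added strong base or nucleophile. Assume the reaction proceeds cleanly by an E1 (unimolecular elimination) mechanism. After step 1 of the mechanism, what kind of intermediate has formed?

secondary carbocation

Step 1: Unassisted departure of MsO⁻ (taking the C–O bonding pair) generates a secondary carbocation.
After step 1 the species present is a secondary carbocation.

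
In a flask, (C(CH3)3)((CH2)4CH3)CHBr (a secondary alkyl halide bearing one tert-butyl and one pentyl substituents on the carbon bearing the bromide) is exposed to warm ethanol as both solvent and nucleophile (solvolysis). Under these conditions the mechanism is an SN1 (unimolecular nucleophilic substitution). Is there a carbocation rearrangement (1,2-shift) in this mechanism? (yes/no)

The first-formed carbocation is secondary.
The adjacent tert-butyl carbon has no hydrogen but bears methyl groups; migration of one methyl with its bonding pair (a 1,2-methyl shift) places the charge on a tertiary centre.
Tertiary is more stable than secondary, so the shift occurs.

yes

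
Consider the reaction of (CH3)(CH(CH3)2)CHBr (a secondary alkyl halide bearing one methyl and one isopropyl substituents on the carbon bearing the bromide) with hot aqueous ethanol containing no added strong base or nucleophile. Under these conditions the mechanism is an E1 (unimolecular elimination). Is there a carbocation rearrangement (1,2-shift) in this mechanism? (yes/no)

yes

The first-formed carbocation is secondary.
The adjacent isopropyl carbon already bears 2 other carbon substituents and has a hydrogen to migrate; after a 1,2-hydride shift from that carbon the positive charge sits on a tertiary centre.
Tertiary is more stable than secondary, so the shift occurs.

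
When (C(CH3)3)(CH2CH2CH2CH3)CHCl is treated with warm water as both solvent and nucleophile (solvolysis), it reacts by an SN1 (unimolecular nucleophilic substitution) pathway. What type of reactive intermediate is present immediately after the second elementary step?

Step 1: Unassisted departure of Cl⁻ (taking the C–Cl bonding pair) generates a secondary carbocation.
Step 2: A 1,2-methyl shift from the adjacent tert-butyl carbon moves the positive charge from the secondary centre to an adjacent carbon, generating a more stable tertiary carbocation.
After step 2 the species present is a tertiary carbocation.

tertiary carbocation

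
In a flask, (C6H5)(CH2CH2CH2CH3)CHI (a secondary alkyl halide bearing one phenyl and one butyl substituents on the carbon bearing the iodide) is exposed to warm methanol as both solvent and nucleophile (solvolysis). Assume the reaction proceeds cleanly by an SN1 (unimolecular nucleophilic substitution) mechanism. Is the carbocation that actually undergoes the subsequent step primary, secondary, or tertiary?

secondary

Step 1: Unassisted departure of I⁻ (taking the C–I bonding pair) generates a secondary carbocation.
No single 1,2-shift to an adjacent carbon would give a more-substituted cation, so no rearrangement occurs.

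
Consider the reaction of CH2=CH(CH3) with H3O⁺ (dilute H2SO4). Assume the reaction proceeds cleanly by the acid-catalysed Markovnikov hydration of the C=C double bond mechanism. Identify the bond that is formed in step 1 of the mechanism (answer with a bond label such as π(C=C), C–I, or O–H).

Step 1: Electrophilic addition begins with the π(C=C) electrons forming a bond to the proton of H3O⁺. Following Markovnikov's rule, the resulting cation is secondary. H2O is released.
The bond formed in this step is the C–H bond.

C–H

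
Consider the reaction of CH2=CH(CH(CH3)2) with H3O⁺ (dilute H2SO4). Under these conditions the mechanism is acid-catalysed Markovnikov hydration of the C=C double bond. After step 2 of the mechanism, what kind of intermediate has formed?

tertiary carbocation

Step 1: Electrophilic addition begins with the π(C=C) electrons forming a bond to the proton of H3O⁺. Following Markovnikov's rule, the resulting cation is secondary. H2O is released.
Step 2: Carbocation rearrangement: a 1,2-hydride shift from the adjacent isopropyl carbon converts the initially-formed secondary cation into the more stable tertiary cation.
After step 2 the species present is a tertiary carbocation.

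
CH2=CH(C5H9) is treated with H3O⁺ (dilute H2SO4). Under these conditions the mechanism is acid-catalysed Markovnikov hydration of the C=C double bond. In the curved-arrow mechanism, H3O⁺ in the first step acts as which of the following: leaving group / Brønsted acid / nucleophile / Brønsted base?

Step 1: The π electrons of the C=C bond attack a proton of H3O⁺; Markovnikov addition places the new C–H on the less-substituted alkene carbon, so the positive charge ends up on the more-substituted carbon — a secondary carbocation. H2O is released.
H3O⁺ in the first step donates a proton in a proton-transfer step — a Brønsted acid.

Brønsted acid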